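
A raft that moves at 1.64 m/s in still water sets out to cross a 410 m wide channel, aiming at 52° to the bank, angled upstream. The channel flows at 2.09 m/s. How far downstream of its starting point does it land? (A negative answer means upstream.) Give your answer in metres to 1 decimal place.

342.7 m

Perpendicular speed = 1.292 m/s; crossing time = 410 / 1.292 = 317.255 s.
Net downstream speed = 1.080 m/s.
Drift = 1.080 × 317.255 = 342.735 m (downstream).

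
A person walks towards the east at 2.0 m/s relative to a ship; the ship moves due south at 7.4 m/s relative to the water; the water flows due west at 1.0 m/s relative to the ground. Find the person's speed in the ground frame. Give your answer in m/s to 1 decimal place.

7.5 m/s

In east/north components (m/s): person relative to ship = (2.000, 0.000); ship relative to water = (0.000, -7.400); water relative to ground = (-1.000, 0.000).
Sum = (1.000, -7.400) m/s.
Speed = |(1.000, -7.400)| = 7.467 m/s.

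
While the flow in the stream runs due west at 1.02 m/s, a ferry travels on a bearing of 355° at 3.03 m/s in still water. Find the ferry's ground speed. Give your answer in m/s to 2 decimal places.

Taking east as x and north as y: velocity relative to the water = (-0.264, 3.018) m/s; the water relative to ground = (-1.020, 0.000) m/s.
Velocity relative to ground = (-0.264, 3.018) + (-1.020, 0.000) = (-1.284, 3.018) m/s.
Speed = |(-1.284, 3.018)| = 3.280 m/s.

3.28 m/s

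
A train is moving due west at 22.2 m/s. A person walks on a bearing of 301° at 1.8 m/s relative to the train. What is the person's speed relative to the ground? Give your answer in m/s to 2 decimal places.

23.76 m/s

Taking east as x and north as y: train velocity = (-22.200, 0.000) m/s; person velocity relative to train = (-1.543, 0.927) m/s.
Velocity relative to ground = (-22.200, 0.000) + (-1.543, 0.927) = (-23.743, 0.927) m/s.
Speed = |(-23.743, 0.927)| = 23.761 m/s.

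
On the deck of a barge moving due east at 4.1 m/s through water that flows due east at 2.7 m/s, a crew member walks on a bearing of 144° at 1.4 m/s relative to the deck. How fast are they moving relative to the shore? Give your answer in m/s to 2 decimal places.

7.71 m/s

In east/north components (m/s): crew member relative to barge = (0.823, -1.133); barge relative to water = (4.100, 0.000); water relative to ground = (2.700, 0.000).
Sum = (7.623, -1.133) m/s.
Speed = |(7.623, -1.133)| = 7.707 m/s.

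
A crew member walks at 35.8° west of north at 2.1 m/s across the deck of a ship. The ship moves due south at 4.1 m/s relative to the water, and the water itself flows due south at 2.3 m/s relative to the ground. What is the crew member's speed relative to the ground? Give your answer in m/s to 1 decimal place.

4.9 m/s

In east/north components (m/s): crew member relative to ship = (-1.228, 1.703); ship relative to water = (0.000, -4.100); water relative to ground = (0.000, -2.300).
Sum = (-1.228, -4.697) m/s.
Speed = |(-1.228, -4.697)| = 4.855 m/s.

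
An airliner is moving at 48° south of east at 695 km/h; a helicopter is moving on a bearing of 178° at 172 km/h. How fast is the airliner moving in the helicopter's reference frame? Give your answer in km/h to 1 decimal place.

574.0 km/h

Taking east as x and north as y: airliner velocity = (465.046, -516.486) km/h; helicopter velocity = (6.003, -171.895) km/h.
Velocity of airliner relative to helicopter = (465.046, -516.486) − (6.003, -171.895) = (459.043, -344.590) km/h.
Magnitude = |(459.043, -344.590)| = 573.989 km/h.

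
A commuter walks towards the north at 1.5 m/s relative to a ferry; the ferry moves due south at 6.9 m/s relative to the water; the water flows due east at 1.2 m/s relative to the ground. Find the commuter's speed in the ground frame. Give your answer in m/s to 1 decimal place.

In east/north components (m/s): commuter relative to ferry = (0.000, 1.500); ferry relative to water = (0.000, -6.900); water relative to ground = (1.200, 0.000).
Sum = (1.200, -5.400) m/s.
Speed = |(1.200, -5.400)| = 5.532 m/s.

5.5 m/s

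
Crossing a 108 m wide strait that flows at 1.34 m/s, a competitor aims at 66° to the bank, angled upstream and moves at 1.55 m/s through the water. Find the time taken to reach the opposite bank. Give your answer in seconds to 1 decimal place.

76.3 s

The component of the competitor's velocity perpendicular to the bank is 1.55 × sin 66° = 1.416 m/s.
Only the cross-stream component determines the crossing time; the current contributes nothing perpendicular to the bank.
Time = 108 / 1.416 = 76.271 s.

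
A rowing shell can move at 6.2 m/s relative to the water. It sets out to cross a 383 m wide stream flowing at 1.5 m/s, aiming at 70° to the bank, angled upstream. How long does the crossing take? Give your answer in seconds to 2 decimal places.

The component of the rowing shell's velocity perpendicular to the bank is 6.2 × sin 70° = 5.826 m/s.
Only the cross-stream component determines the crossing time; the current contributes nothing perpendicular to the bank.
Time = 383 / 5.826 = 65.739 s.

65.74 s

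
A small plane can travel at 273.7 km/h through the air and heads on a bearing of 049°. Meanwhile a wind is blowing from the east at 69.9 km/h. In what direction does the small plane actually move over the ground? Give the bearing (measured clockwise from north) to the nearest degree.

037°

Taking east as x and north as y: velocity relative to the air = (206.564, 179.563) km/h; the air relative to ground = (-69.900, 0.000) km/h.
Velocity relative to ground = (206.564, 179.563) + (-69.900, 0.000) = (136.664, 179.563) km/h.
Bearing = atan2(136.66, 179.56) = 37.27° clockwise from north.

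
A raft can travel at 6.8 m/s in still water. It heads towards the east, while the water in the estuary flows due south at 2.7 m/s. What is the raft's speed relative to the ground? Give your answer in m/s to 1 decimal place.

7.3 m/s

Taking east as x and north as y: velocity relative to the water = (6.800, 0.000) m/s; the water relative to ground = (0.000, -2.700) m/s.
Velocity relative to ground = (6.800, 0.000) + (0.000, -2.700) = (6.800, -2.700) m/s.
Speed = |(6.800, -2.700)| = 7.316 m/s.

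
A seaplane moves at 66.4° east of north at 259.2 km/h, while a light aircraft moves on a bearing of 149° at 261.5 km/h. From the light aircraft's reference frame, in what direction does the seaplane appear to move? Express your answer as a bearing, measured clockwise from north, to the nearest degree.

Taking east as x and north as y: seaplane velocity = (237.521, 103.770) km/h; light aircraft velocity = (134.682, -224.149) km/h.
Velocity of seaplane relative to light aircraft = (237.521, 103.770) − (134.682, -224.149) = (102.839, 327.920) km/h.
Bearing = atan2(102.84, 327.92) = 17.41° clockwise from north.

017°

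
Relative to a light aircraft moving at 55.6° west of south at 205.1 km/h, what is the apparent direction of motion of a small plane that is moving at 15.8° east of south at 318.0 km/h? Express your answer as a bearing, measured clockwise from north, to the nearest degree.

Taking east as x and north as y: small plane velocity = (86.585, -305.985) km/h; light aircraft velocity = (-169.231, -115.875) km/h.
Velocity of small plane relative to light aircraft = (86.585, -305.985) − (-169.231, -115.875) = (255.816, -190.111) km/h.
Bearing = atan2(255.82, -190.11) = 126.62° clockwise from north.

127°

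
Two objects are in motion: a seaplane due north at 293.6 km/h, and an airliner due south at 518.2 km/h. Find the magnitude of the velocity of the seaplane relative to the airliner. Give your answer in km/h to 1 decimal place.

811.8 km/h

Taking east as x and north as y: seaplane velocity = (0.000, 293.600) km/h; airliner velocity = (0.000, -518.200) km/h.
Velocity of seaplane relative to airliner = (0.000, 293.600) − (0.000, -518.200) = (0.000, 811.800) km/h.
Magnitude = |(0.000, 811.800)| = 811.800 km/h.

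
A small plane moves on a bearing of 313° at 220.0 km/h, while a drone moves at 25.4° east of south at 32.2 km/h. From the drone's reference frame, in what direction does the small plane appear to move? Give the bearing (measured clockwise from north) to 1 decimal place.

315.7°

Taking east as x and north as y: small plane velocity = (-160.898, 150.040) km/h; drone velocity = (13.812, -29.087) km/h.
Velocity of small plane relative to drone = (-160.898, 150.040) − (13.812, -29.087) = (-174.710, 179.127) km/h.
Bearing = atan2(-174.71, 179.13) = 315.72° clockwise from north.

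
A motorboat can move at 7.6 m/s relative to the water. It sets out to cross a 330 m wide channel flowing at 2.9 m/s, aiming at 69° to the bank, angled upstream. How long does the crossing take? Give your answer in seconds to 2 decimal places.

46.51 s

The component of the motorboat's velocity perpendicular to the bank is 7.6 × sin 69° = 7.095 m/s.
The flow acts along the bank and has no component across it.
Time = 330 / 7.095 = 46.510 s.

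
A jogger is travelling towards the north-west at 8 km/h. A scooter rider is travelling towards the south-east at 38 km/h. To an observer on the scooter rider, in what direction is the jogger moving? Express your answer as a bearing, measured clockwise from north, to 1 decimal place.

Taking east as x and north as y: jogger velocity = (-5.657, 5.657) km/h; scooter rider velocity = (26.870, -26.870) km/h.
Velocity of jogger relative to scooter rider = (-5.657, 5.657) − (26.870, -26.870) = (-32.527, 32.527) km/h.
Bearing = atan2(-32.53, 32.53) = 315.00° clockwise from north.

315.0°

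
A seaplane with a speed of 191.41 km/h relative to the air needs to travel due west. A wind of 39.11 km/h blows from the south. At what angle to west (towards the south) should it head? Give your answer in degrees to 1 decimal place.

11.8°

The wind pushes perpendicular to the desired track; the heading must have a component into the wind equal to 39.11 km/h: 191.41 sin θ = 39.11.
sin θ = 0.2043, so θ = 11.790°.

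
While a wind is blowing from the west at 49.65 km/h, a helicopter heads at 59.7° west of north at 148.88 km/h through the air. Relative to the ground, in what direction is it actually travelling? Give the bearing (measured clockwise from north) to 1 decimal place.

313.6°

Taking east as x and north as y: velocity relative to the air = (-128.542, 75.114) km/h; the air relative to ground = (49.650, 0.000) km/h.
Velocity relative to ground = (-128.542, 75.114) + (49.650, 0.000) = (-78.892, 75.114) km/h.
Bearing = atan2(-78.89, 75.11) = 313.59° clockwise from north.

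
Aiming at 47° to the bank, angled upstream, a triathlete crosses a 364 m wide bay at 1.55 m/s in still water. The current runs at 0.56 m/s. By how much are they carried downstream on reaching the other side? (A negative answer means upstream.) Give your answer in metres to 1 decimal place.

-159.6 m

Perpendicular speed = 1.134 m/s; crossing time = 364 / 1.134 = 321.101 s.
Net downstream speed = -0.497 m/s.
Drift = -0.497 × 321.101 = -159.619 m (upstream).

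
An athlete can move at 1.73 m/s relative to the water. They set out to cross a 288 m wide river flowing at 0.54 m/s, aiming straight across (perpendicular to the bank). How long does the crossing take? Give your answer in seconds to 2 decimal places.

166.47 s

The component of the athlete's velocity perpendicular to the bank is 1.73 m/s.
The flow acts along the bank and has no component across it.
Time = 288 / 1.730 = 166.474 s.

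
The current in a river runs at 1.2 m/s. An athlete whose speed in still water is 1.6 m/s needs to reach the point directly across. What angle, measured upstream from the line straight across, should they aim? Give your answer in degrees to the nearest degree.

To cancel the current, the upstream component of the athlete's velocity must equal the flow: 1.6 sin θ = 1.2.
sin θ = 1.2 / 1.6 = 0.7500.
θ = arcsin(0.7500) = 48.590°.

49°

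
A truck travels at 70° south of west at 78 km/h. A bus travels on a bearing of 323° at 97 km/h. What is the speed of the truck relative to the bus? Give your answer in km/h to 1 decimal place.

154.1 km/h

Taking east as x and north as y: truck velocity = (-26.678, -73.296) km/h; bus velocity = (-58.376, 77.468) km/h.
Velocity of truck relative to bus = (-26.678, -73.296) − (-58.376, 77.468) = (31.698, -150.764) km/h.
Magnitude = |(31.698, -150.764)| = 154.060 km/h.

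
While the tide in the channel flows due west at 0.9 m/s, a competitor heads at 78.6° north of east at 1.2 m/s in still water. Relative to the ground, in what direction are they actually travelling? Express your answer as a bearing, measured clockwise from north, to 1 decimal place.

330.6°

Taking east as x and north as y: velocity relative to the water = (0.237, 1.176) m/s; the water relative to ground = (-0.900, 0.000) m/s.
Velocity relative to ground = (0.237, 1.176) + (-0.900, 0.000) = (-0.663, 1.176) m/s.
Bearing = atan2(-0.66, 1.18) = 330.60° clockwise from north.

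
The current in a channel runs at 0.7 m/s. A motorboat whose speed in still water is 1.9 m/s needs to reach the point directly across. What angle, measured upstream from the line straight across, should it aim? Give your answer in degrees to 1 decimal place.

21.6°

To cancel the current, the upstream component of the motorboat's velocity must equal the flow: 1.9 sin θ = 0.7.
sin θ = 0.7 / 1.9 = 0.3684.
θ = arcsin(0.3684) = 21.618°.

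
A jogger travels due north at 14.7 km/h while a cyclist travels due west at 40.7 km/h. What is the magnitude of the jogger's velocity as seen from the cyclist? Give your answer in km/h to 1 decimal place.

Taking east as x and north as y: jogger velocity = (0.000, 14.700) km/h; cyclist velocity = (-40.700, 0.000) km/h.
Velocity of jogger relative to cyclist = (0.000, 14.700) − (-40.700, 0.000) = (40.700, 14.700) km/h.
Magnitude = |(40.700, 14.700)| = 43.273 km/h.

43.3 km/h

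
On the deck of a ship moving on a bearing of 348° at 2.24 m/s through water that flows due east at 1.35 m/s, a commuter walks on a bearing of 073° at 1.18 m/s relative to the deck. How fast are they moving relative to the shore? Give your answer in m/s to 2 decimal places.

3.24 m/s

In east/north components (m/s): commuter relative to ship = (1.128, 0.345); ship relative to water = (-0.466, 2.191); water relative to ground = (1.350, 0.000).
Sum = (2.013, 2.536) m/s.
Speed = |(2.013, 2.536)| = 3.238 m/s.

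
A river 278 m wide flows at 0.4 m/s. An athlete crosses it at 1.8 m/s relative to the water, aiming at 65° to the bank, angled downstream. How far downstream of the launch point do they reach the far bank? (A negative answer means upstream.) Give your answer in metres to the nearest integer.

Perpendicular speed = 1.631 m/s; crossing time = 278 / 1.631 = 170.411 s.
Net downstream speed = 1.161 m/s.
Drift = 1.161 × 170.411 = 197.798 m (downstream).

198 m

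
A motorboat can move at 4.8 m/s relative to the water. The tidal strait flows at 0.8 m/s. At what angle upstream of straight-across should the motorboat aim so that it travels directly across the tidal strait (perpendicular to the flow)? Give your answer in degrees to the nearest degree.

10°

To cancel the current, the upstream component of the motorboat's velocity must equal the flow: 4.8 sin θ = 0.8.
sin θ = 0.8 / 4.8 = 0.1667.
θ = arcsin(0.1667) = 9.594°.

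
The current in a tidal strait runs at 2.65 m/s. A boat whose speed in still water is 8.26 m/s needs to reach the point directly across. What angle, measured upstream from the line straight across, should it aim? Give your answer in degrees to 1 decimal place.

18.7°

To cancel the current, the upstream component of the boat's velocity must equal the flow: 8.26 sin θ = 2.65.
sin θ = 2.65 / 8.26 = 0.3208.
θ = arcsin(0.3208) = 18.713°.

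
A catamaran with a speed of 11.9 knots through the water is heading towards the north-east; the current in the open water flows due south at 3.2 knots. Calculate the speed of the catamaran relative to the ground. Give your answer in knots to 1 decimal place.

Taking east as x and north as y: velocity relative to the water = (8.415, 8.415) knots; the water relative to ground = (0.000, -3.200) knots.
Velocity relative to ground = (8.415, 8.415) + (0.000, -3.200) = (8.415, 5.215) knots.
Speed = |(8.415, 5.215)| = 9.899 knots.

9.9 knots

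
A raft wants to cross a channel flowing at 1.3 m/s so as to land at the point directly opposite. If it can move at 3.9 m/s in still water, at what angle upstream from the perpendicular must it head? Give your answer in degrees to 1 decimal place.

19.5°

To cancel the current, the upstream component of the raft's velocity must equal the flow: 3.9 sin θ = 1.3.
sin θ = 1.3 / 3.9 = 0.3333.
θ = arcsin(0.3333) = 19.471°.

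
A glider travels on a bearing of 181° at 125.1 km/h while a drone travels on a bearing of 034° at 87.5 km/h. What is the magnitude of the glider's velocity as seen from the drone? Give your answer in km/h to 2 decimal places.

Taking east as x and north as y: glider velocity = (-2.183, -125.081) km/h; drone velocity = (48.929, 72.541) km/h.
Velocity of glider relative to drone = (-2.183, -125.081) − (48.929, 72.541) = (-51.113, -197.622) km/h.
Magnitude = |(-51.113, -197.622)| = 204.125 km/h.

204.12 km/h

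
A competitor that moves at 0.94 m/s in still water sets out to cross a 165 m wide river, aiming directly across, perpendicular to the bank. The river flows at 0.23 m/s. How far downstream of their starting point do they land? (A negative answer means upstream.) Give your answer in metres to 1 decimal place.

Perpendicular speed = 0.940 m/s; crossing time = 165 / 0.940 = 175.532 s.
Net downstream speed = 0.230 m/s.
Drift = 0.230 × 175.532 = 40.372 m (downstream).

40.4 m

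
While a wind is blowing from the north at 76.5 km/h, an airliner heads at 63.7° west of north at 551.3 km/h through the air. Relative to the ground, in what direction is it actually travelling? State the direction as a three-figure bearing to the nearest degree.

289°

Taking east as x and north as y: velocity relative to the air = (-494.233, 244.265) km/h; the air relative to ground = (0.000, -76.500) km/h.
Velocity relative to ground = (-494.233, 244.265) + (0.000, -76.500) = (-494.233, 167.765) km/h.
Bearing = atan2(-494.23, 167.77) = 288.75° clockwise from north.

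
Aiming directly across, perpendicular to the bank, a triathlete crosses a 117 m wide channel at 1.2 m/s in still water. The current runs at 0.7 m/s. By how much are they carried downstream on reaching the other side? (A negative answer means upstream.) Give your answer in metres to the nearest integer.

Perpendicular speed = 1.200 m/s; crossing time = 117 / 1.200 = 97.500 s.
Net downstream speed = 0.700 m/s.
Drift = 0.700 × 97.500 = 68.250 m (downstream).

68 m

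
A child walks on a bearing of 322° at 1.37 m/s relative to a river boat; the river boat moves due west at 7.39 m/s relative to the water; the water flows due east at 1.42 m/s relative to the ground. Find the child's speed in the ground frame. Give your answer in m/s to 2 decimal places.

6.90 m/s

In east/north components (m/s): child relative to river boat = (-0.843, 1.080); river boat relative to water = (-7.390, 0.000); water relative to ground = (1.420, 0.000).
Sum = (-6.813, 1.080) m/s.
Speed = |(-6.813, 1.080)| = 6.898 m/s.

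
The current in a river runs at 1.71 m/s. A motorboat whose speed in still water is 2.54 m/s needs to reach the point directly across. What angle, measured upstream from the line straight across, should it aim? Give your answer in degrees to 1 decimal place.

To cancel the current, the upstream component of the motorboat's velocity must equal the flow: 2.54 sin θ = 1.71.
sin θ = 1.71 / 2.54 = 0.6732.
θ = arcsin(0.6732) = 42.317°.

42.3°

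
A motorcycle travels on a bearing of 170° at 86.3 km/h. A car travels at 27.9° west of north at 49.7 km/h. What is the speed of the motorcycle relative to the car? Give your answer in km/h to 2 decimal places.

134.46 km/h

Taking east as x and north as y: motorcycle velocity = (14.986, -84.989) km/h; car velocity = (-23.256, 43.923) km/h.
Velocity of motorcycle relative to car = (14.986, -84.989) − (-23.256, 43.923) = (38.242, -128.912) km/h.
Magnitude = |(38.242, -128.912)| = 134.465 km/h.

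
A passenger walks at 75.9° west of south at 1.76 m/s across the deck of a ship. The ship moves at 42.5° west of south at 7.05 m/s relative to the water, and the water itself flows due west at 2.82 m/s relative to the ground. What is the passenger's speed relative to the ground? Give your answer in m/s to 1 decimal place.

In east/north components (m/s): passenger relative to ship = (-1.707, -0.429); ship relative to water = (-4.763, -5.198); water relative to ground = (-2.820, 0.000).
Sum = (-9.290, -5.627) m/s.
Speed = |(-9.290, -5.627)| = 10.861 m/s.

10.9 m/s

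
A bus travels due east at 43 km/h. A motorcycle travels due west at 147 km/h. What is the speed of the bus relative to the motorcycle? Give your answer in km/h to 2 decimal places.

Taking east as x and north as y: bus velocity = (43.000, 0.000) km/h; motorcycle velocity = (-147.000, 0.000) km/h.
Velocity of bus relative to motorcycle = (43.000, 0.000) − (-147.000, 0.000) = (190.000, 0.000) km/h.
Magnitude = |(190.000, 0.000)| = 190.000 km/h.

190.00 km/h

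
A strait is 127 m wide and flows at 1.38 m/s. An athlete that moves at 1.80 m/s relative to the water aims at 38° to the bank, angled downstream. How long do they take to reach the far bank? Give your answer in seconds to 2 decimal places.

The component of the athlete's velocity perpendicular to the bank is 1.80 × sin 38° = 1.108 m/s.
Only the cross-stream component determines the crossing time; the current contributes nothing perpendicular to the bank.
Time = 127 / 1.108 = 114.601 s.

114.60 s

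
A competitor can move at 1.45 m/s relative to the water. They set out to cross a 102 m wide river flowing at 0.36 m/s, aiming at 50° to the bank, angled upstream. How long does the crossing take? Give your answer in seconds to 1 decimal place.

91.8 s

The component of the competitor's velocity perpendicular to the bank is 1.45 × sin 50° = 1.111 m/s.
The current is parallel to the bank, so it does not affect the crossing time.
Time = 102 / 1.111 = 91.829 s.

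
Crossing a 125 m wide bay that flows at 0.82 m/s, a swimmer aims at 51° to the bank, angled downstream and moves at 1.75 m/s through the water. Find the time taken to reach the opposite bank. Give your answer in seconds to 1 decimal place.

The component of the swimmer's velocity perpendicular to the bank is 1.75 × sin 51° = 1.360 m/s.
The flow acts along the bank and has no component across it.
Time = 125 / 1.360 = 91.911 s.

91.9 s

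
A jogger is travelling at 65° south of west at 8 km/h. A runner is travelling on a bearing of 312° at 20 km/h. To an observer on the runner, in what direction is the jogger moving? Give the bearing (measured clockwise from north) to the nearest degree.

Taking east as x and north as y: jogger velocity = (-3.381, -7.250) km/h; runner velocity = (-14.863, 13.383) km/h.
Velocity of jogger relative to runner = (-3.381, -7.250) − (-14.863, 13.383) = (11.482, -20.633) km/h.
Bearing = atan2(11.48, -20.63) = 150.90° clockwise from north.

151°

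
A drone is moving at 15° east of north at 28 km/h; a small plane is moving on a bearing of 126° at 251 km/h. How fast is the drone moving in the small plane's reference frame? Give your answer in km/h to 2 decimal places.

262.34 km/h

Taking east as x and north as y: drone velocity = (7.247, 27.046) km/h; small plane velocity = (203.063, -147.534) km/h.
Velocity of drone relative to small plane = (7.247, 27.046) − (203.063, -147.534) = (-195.816, 174.580) km/h.
Magnitude = |(-195.816, 174.580)| = 262.340 km/h.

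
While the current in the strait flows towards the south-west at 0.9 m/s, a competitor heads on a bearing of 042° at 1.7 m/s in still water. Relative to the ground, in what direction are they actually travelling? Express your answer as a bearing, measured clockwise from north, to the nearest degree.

039°

Taking east as x and north as y: velocity relative to the water = (1.138, 1.263) m/s; the water relative to ground = (-0.636, -0.636) m/s.
Velocity relative to ground = (1.138, 1.263) + (-0.636, -0.636) = (0.501, 0.627) m/s.
Bearing = atan2(0.50, 0.63) = 38.64° clockwise from north.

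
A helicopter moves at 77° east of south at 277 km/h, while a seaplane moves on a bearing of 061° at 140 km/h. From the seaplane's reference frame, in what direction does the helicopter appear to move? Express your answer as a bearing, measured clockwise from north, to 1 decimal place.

Taking east as x and north as y: helicopter velocity = (269.901, -62.311) km/h; seaplane velocity = (122.447, 67.873) km/h.
Velocity of helicopter relative to seaplane = (269.901, -62.311) − (122.447, 67.873) = (147.454, -130.185) km/h.
Bearing = atan2(147.45, -130.18) = 131.44° clockwise from north.

131.4°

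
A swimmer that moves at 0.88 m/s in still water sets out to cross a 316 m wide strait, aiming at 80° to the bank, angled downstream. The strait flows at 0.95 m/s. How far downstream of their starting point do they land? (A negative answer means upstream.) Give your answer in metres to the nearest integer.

Perpendicular speed = 0.867 m/s; crossing time = 316 / 0.867 = 364.630 s.
Net downstream speed = 1.103 m/s.
Drift = 1.103 × 364.630 = 402.118 m (downstream).

402 m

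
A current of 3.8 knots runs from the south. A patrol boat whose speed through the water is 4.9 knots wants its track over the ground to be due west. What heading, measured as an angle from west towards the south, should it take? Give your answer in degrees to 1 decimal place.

The current pushes perpendicular to the desired track; the heading must have a component into the current equal to 3.8 knots: 4.9 sin θ = 3.8.
sin θ = 0.7755, so θ = 50.851°.

50.9°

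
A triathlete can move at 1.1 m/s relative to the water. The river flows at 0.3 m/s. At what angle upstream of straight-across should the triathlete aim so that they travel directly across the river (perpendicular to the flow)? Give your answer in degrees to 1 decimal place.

To cancel the current, the upstream component of the triathlete's velocity must equal the flow: 1.1 sin θ = 0.3.
sin θ = 0.3 / 1.1 = 0.2727.
θ = arcsin(0.2727) = 15.827°.

15.8°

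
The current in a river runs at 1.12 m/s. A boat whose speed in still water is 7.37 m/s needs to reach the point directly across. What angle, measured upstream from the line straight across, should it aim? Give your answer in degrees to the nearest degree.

To cancel the current, the upstream component of the boat's velocity must equal the flow: 7.37 sin θ = 1.12.
sin θ = 1.12 / 7.37 = 0.1520.
θ = arcsin(0.1520) = 8.741°.

9°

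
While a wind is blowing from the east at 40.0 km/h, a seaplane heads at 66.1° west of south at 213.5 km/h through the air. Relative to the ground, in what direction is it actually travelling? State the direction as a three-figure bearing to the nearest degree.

Taking east as x and north as y: velocity relative to the air = (-195.193, -86.498) km/h; the air relative to ground = (-40.000, 0.000) km/h.
Velocity relative to ground = (-195.193, -86.498) + (-40.000, 0.000) = (-235.193, -86.498) km/h.
Bearing = atan2(-235.19, -86.50) = 249.81° clockwise from north.

250°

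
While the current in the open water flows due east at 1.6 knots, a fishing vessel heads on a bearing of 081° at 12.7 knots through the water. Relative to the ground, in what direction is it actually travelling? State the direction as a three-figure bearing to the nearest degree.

Taking east as x and north as y: velocity relative to the water = (12.544, 1.987) knots; the water relative to ground = (1.600, 0.000) knots.
Velocity relative to ground = (12.544, 1.987) + (1.600, 0.000) = (14.144, 1.987) knots.
Bearing = atan2(14.14, 1.99) = 82.00° clockwise from north.

082°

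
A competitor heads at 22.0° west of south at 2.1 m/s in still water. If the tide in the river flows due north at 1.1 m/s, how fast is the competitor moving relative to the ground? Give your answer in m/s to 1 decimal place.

Taking east as x and north as y: velocity relative to the water = (-0.787, -1.947) m/s; the water relative to ground = (0.000, 1.100) m/s.
Velocity relative to ground = (-0.787, -1.947) + (0.000, 1.100) = (-0.787, -0.847) m/s.
Speed = |(-0.787, -0.847)| = 1.156 m/s.

1.2 m/s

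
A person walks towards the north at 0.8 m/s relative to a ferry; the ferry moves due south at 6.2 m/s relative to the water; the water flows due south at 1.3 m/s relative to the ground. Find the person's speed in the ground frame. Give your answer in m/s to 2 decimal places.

In east/north components (m/s): person relative to ferry = (0.000, 0.800); ferry relative to water = (0.000, -6.200); water relative to ground = (0.000, -1.300).
Sum = (0.000, -6.700) m/s.
Speed = |(0.000, -6.700)| = 6.700 m/s.

6.70 m/s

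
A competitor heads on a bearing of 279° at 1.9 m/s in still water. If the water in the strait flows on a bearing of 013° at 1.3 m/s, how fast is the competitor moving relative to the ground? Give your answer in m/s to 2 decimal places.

Taking east as x and north as y: velocity relative to the water = (-1.877, 0.297) m/s; the water relative to ground = (0.292, 1.267) m/s.
Velocity relative to ground = (-1.877, 0.297) + (0.292, 1.267) = (-1.584, 1.564) m/s.
Speed = |(-1.584, 1.564)| = 2.226 m/s.

2.23 m/s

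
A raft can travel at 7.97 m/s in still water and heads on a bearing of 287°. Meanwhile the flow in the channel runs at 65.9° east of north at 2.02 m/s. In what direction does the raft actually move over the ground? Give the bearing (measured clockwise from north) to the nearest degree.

Taking east as x and north as y: velocity relative to the water = (-7.622, 2.330) m/s; the water relative to ground = (1.844, 0.825) m/s.
Velocity relative to ground = (-7.622, 2.330) + (1.844, 0.825) = (-5.778, 3.155) m/s.
Bearing = atan2(-5.78, 3.16) = 298.64° clockwise from north.

299°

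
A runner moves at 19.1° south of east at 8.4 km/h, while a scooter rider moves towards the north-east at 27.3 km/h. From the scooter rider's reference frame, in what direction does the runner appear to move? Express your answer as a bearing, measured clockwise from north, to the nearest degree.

Taking east as x and north as y: runner velocity = (7.938, -2.749) km/h; scooter rider velocity = (19.304, 19.304) km/h.
Velocity of runner relative to scooter rider = (7.938, -2.749) − (19.304, 19.304) = (-11.366, -22.053) km/h.
Bearing = atan2(-11.37, -22.05) = 207.27° clockwise from north.

207°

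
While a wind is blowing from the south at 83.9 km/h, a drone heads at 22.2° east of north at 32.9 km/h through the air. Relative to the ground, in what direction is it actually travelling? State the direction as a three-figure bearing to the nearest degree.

006°

Taking east as x and north as y: velocity relative to the air = (12.431, 30.461) km/h; the air relative to ground = (0.000, 83.900) km/h.
Velocity relative to ground = (12.431, 30.461) + (0.000, 83.900) = (12.431, 114.361) km/h.
Bearing = atan2(12.43, 114.36) = 6.20° clockwise from north.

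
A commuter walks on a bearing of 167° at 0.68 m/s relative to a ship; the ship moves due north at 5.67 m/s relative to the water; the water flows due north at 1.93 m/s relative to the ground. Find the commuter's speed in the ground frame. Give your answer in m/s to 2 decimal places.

In east/north components (m/s): commuter relative to ship = (0.153, -0.663); ship relative to water = (0.000, 5.670); water relative to ground = (0.000, 1.930).
Sum = (0.153, 6.937) m/s.
Speed = |(0.153, 6.937)| = 6.939 m/s.

6.94 m/s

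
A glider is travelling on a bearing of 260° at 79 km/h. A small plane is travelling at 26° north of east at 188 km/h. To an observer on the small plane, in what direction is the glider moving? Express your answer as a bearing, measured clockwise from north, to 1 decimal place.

Taking east as x and north as y: glider velocity = (-77.800, -13.718) km/h; small plane velocity = (168.973, 82.414) km/h.
Velocity of glider relative to small plane = (-77.800, -13.718) − (168.973, 82.414) = (-246.773, -96.132) km/h.
Bearing = atan2(-246.77, -96.13) = 248.72° clockwise from north.

248.7°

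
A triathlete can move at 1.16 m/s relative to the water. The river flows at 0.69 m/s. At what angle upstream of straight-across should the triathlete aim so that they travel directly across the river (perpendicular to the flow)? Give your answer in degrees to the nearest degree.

37°

To cancel the current, the upstream component of the triathlete's velocity must equal the flow: 1.16 sin θ = 0.69.
sin θ = 0.69 / 1.16 = 0.5948.
θ = arcsin(0.5948) = 36.500°.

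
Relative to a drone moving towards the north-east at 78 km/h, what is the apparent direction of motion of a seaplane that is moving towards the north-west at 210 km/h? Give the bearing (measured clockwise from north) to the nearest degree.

Taking east as x and north as y: seaplane velocity = (-148.492, 148.492) km/h; drone velocity = (55.154, 55.154) km/h.
Velocity of seaplane relative to drone = (-148.492, 148.492) − (55.154, 55.154) = (-203.647, 93.338) km/h.
Bearing = atan2(-203.65, 93.34) = 294.62° clockwise from north.

295°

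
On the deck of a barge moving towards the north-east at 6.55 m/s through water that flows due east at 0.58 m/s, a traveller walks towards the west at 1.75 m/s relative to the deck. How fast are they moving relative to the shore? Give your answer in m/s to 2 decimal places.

5.78 m/s

In east/north components (m/s): traveller relative to barge = (-1.750, 0.000); barge relative to water = (4.632, 4.632); water relative to ground = (0.580, 0.000).
Sum = (3.462, 4.632) m/s.
Speed = |(3.462, 4.632)| = 5.782 m/s.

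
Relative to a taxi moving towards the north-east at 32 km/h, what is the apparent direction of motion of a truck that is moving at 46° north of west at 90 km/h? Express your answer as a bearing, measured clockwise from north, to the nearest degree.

296°

Taking east as x and north as y: truck velocity = (-62.519, 64.741) km/h; taxi velocity = (22.627, 22.627) km/h.
Velocity of truck relative to taxi = (-62.519, 64.741) − (22.627, 22.627) = (-85.147, 42.113) km/h.
Bearing = atan2(-85.15, 42.11) = 296.32° clockwise from north.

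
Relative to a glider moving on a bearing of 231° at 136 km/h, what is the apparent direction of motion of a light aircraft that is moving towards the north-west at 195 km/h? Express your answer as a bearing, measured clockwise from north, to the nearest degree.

352°

Taking east as x and north as y: light aircraft velocity = (-137.886, 137.886) km/h; glider velocity = (-105.692, -85.588) km/h.
Velocity of light aircraft relative to glider = (-137.886, 137.886) − (-105.692, -85.588) = (-32.194, 223.473) km/h.
Bearing = atan2(-32.19, 223.47) = 351.80° clockwise from north.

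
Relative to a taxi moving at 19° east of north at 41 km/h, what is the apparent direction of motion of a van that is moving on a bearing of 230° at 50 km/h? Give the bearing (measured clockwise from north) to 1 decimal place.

216.1°

Taking east as x and north as y: van velocity = (-38.302, -32.139) km/h; taxi velocity = (13.348, 38.766) km/h.
Velocity of van relative to taxi = (-38.302, -32.139) − (13.348, 38.766) = (-51.651, -70.906) km/h.
Bearing = atan2(-51.65, -70.91) = 216.07° clockwise from north.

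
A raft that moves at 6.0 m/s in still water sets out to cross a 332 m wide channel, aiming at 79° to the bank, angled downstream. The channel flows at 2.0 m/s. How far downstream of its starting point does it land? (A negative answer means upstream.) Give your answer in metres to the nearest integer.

Perpendicular speed = 5.890 m/s; crossing time = 332 / 5.890 = 56.369 s.
Net downstream speed = 3.145 m/s.
Drift = 3.145 × 56.369 = 177.272 m (downstream).

177 m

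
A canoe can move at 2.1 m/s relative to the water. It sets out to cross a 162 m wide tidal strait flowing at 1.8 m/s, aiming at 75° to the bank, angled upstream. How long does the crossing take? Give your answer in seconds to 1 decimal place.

The component of the canoe's velocity perpendicular to the bank is 2.1 × sin 75° = 2.028 m/s.
The current is parallel to the bank, so it does not affect the crossing time.
Time = 162 / 2.028 = 79.864 s.

79.9 s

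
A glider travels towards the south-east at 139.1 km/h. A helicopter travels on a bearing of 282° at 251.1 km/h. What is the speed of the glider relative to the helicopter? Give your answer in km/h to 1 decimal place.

375.5 km/h

Taking east as x and north as y: glider velocity = (98.359, -98.359) km/h; helicopter velocity = (-245.613, 52.207) km/h.
Velocity of glider relative to helicopter = (98.359, -98.359) − (-245.613, 52.207) = (343.971, -150.565) km/h.
Magnitude = |(343.971, -150.565)| = 375.481 km/h.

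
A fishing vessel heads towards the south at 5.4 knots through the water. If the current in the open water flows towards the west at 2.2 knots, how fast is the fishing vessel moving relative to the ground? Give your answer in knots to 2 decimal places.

5.83 knots

Taking east as x and north as y: velocity relative to the water = (0.000, -5.400) knots; the water relative to ground = (-2.200, 0.000) knots.
Velocity relative to ground = (0.000, -5.400) + (-2.200, 0.000) = (-2.200, -5.400) knots.
Speed = |(-2.200, -5.400)| = 5.831 knots.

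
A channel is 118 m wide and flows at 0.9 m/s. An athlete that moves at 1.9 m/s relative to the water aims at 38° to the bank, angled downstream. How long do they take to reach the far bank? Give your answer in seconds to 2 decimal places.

The component of the athlete's velocity perpendicular to the bank is 1.9 × sin 38° = 1.170 m/s.
Only the cross-stream component determines the crossing time; the current contributes nothing perpendicular to the bank.
Time = 118 / 1.170 = 100.876 s.

100.88 s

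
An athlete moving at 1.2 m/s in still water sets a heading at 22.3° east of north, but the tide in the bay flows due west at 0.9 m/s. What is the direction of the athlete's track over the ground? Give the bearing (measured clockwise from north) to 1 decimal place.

338.2°

Taking east as x and north as y: velocity relative to the water = (0.455, 1.110) m/s; the water relative to ground = (-0.900, 0.000) m/s.
Velocity relative to ground = (0.455, 1.110) + (-0.900, 0.000) = (-0.445, 1.110) m/s.
Bearing = atan2(-0.44, 1.11) = 338.17° clockwise from north.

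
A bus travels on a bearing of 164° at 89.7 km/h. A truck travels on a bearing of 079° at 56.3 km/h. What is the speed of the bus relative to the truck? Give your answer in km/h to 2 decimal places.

101.66 km/h

Taking east as x and north as y: bus velocity = (24.725, -86.225) km/h; truck velocity = (55.266, 10.743) km/h.
Velocity of bus relative to truck = (24.725, -86.225) − (55.266, 10.743) = (-30.541, -96.968) km/h.
Magnitude = |(-30.541, -96.968)| = 101.664 km/h.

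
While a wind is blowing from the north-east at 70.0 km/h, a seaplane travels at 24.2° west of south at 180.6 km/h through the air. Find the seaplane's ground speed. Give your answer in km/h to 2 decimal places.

247.29 km/h

Taking east as x and north as y: velocity relative to the air = (-74.032, -164.729) km/h; the air relative to ground = (-49.497, -49.497) km/h.
Velocity relative to ground = (-74.032, -164.729) + (-49.497, -49.497) = (-123.530, -214.226) km/h.
Speed = |(-123.530, -214.226)| = 247.290 km/h.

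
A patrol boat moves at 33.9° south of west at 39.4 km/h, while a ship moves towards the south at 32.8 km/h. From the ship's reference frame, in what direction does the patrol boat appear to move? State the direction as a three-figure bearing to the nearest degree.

Taking east as x and north as y: patrol boat velocity = (-32.702, -21.975) km/h; ship velocity = (0.000, -32.800) km/h.
Velocity of patrol boat relative to ship = (-32.702, -21.975) − (0.000, -32.800) = (-32.702, 10.825) km/h.
Bearing = atan2(-32.70, 10.82) = 288.32° clockwise from north.

288°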